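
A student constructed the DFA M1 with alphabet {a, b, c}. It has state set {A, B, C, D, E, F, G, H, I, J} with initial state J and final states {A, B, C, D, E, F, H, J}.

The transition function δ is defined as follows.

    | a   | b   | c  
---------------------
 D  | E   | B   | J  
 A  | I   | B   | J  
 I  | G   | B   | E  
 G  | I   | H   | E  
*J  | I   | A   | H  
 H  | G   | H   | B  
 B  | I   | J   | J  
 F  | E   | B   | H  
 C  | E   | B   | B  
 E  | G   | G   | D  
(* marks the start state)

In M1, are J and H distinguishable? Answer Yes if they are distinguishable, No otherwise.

No

First remove the unreachable states {C,F}; 8 states remain.
Initial partition by acceptance: {A,B,D,E,H,J} | {G,I}.
Split {A,B,D,E,H,J} by δ(·,a) → {A,B,E,H,J} and {D}.
On input b, block {A,B,E,H,J} splits into {A,B,H,J} and {E}.
Stable partition: {A,B,H,J} | {G,I} | {D} | {E} — 4 equivalence classes.
J and H lie in the same block of the stable partition, so they are equivalent — no string distinguishes them.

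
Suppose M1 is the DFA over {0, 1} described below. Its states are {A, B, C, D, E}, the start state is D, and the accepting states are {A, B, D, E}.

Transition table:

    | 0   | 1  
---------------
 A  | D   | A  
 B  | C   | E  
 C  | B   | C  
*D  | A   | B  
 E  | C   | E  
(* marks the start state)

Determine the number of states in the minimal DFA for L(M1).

4

Every state is reachable, so we keep all 5.
Start with accepting vs non-accepting: {A,B,D,E} | {C}.
Split {A,B,D,E} by δ(·,0) → {A,D} and {B,E}.
On input 1, block {A,D} splits into {A} and {D}.
Stable partition: {A} | {C} | {B,E} | {D} — 4 equivalence classes.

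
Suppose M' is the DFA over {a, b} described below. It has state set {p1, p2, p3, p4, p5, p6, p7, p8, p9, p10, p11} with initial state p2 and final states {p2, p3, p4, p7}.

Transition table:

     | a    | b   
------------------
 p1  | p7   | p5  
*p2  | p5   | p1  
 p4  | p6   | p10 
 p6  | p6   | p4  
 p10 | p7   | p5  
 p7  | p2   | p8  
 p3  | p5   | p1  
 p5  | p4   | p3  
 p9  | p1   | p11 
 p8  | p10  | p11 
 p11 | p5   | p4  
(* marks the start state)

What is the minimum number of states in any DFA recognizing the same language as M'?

Reachable states from the start: {p1,p2,p3,p4,p5,p6,p7,p8,p10,p11}. Unreachable: {p9} — drop them.
Initial partition by acceptance: {p2,p3,p4,p7} | {p1,p5,p6,p8,p10,p11}.
Split {p2,p3,p4,p7} by δ(·,a) → {p2,p3,p4} and {p7}.
Split {p1,p5,p6,p8,p10,p11} by δ(·,a) → {p6,p8,p11} and {p1,p10} and {p5}.
On input a, block {p2,p3,p4} splits into {p2,p3} and {p4}.
On input a, block {p6,p8,p11} splits into {p6} and {p8} and {p11}.
The partition is now stable with 8 blocks: {p2,p3} | {p6} | {p7} | {p1,p10} | {p5} | {p4} | {p8} | {p11}.

8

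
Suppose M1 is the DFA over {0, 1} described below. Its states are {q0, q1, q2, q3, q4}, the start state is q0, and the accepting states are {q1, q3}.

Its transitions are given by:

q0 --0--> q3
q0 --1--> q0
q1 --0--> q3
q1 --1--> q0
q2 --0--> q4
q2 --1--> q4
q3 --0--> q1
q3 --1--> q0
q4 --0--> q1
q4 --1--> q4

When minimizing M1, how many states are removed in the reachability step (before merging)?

2

Starting at q0 and following transitions, the reachable set is {q0, q1, q3}. That leaves q2, q4 unreachable — 2 in total.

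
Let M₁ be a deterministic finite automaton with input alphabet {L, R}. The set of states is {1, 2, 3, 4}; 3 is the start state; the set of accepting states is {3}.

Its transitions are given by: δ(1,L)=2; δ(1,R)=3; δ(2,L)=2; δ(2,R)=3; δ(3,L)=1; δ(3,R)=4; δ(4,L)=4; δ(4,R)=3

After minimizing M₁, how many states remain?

2

All states are reachable from the start state.
P0 = {3} | {1,2,4}.
Stable partition: {3} | {1,2,4} — 2 equivalence classes.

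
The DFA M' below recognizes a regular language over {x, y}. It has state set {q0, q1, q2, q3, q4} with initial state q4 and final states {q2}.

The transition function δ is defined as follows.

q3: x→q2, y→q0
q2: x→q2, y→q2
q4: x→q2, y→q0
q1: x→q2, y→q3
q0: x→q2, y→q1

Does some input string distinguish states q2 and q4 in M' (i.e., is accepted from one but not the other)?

Yes

Every state is reachable, so we keep all 5.
P0 = {q2} | {q0,q1,q3,q4}.
Stable partition: {q2} | {q0,q1,q3,q4} — 2 equivalence classes.
q2 and q4 end up in different blocks, so they are distinguishable. For instance, the string 'ε' is accepted from only q2.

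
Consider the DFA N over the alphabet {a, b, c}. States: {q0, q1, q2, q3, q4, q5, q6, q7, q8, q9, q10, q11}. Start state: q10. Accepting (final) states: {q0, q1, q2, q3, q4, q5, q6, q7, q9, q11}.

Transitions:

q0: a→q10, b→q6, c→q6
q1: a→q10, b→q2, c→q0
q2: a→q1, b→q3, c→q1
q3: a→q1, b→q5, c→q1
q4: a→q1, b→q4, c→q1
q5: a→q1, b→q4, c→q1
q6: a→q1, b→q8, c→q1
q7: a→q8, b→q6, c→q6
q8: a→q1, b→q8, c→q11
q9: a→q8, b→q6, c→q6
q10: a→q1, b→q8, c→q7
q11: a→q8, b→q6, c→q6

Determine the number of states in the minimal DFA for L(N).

5

First remove the unreachable states {q9}; 11 states remain.
P0 = {q0,q1,q2,q3,q4,q5,q6,q7,q11} | {q8,q10}.
Split {q0,q1,q2,q3,q4,q5,q6,q7,q11} by δ(·,a) → {q2,q3,q4,q5,q6} and {q0,q1,q7,q11}.
On input b, block {q2,q3,q4,q5,q6} splits into {q2,q3,q4,q5} and {q6}.
Refine {q0,q1,q7,q11} on symbol b: members go to different blocks, giving {q0,q7,q11} and {q1}.
Stable partition: {q2,q3,q4,q5} | {q8,q10} | {q0,q7,q11} | {q6} | {q1} — 5 equivalence classes.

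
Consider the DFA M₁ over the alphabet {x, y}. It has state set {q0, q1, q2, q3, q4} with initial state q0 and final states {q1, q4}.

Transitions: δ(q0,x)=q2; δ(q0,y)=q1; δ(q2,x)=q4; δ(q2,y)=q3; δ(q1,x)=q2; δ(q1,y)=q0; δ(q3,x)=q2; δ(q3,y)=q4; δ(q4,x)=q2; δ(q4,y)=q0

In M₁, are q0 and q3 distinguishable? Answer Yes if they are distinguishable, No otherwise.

No

All states are reachable from the start state.
P0 = {q1,q4} | {q0,q2,q3}.
Split {q0,q2,q3} by δ(·,x) → {q0,q3} and {q2}.
No further refinement is possible. Final partition (3 blocks): {q1,q4} | {q0,q3} | {q2}.
q0 and q3 lie in the same block of the stable partition, so they are equivalent — no string distinguishes them.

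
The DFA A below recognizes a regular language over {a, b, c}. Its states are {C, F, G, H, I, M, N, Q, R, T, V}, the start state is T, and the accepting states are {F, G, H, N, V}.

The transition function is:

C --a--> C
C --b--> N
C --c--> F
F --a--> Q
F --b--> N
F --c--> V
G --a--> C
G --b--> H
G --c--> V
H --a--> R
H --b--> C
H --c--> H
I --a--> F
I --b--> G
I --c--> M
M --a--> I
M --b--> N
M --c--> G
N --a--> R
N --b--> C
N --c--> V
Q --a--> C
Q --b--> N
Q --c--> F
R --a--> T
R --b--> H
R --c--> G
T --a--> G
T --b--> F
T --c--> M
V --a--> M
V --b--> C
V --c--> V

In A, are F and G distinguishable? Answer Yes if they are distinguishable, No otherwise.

No

All states are reachable from the start state.
Start with accepting vs non-accepting: {F,G,H,N,V} | {C,I,M,Q,R,T}.
Refine {F,G,H,N,V} on symbol b: members go to different blocks, giving {H,N,V} and {F,G}.
Split {C,I,M,Q,R,T} by δ(·,a) → {C,M,Q,R} and {I,T}.
Split {C,M,Q,R} by δ(·,a) → {M,R} and {C,Q}.
Stable partition: {H,N,V} | {M,R} | {F,G} | {I,T} | {C,Q} — 5 equivalence classes.
F and G lie in the same block of the stable partition, so they are equivalent — no string distinguishes them.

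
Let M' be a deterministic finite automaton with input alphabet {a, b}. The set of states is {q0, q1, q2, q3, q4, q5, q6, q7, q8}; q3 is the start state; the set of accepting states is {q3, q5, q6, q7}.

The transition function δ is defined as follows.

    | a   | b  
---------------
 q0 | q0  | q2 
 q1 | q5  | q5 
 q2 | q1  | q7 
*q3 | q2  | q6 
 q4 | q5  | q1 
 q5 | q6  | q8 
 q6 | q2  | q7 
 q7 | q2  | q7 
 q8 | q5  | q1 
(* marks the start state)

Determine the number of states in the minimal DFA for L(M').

States {q0,q4} cannot be reached from the start state, so discard them.
P0 = {q3,q5,q6,q7} | {q1,q2,q8}.
Refine {q3,q5,q6,q7} on symbol a: members go to different blocks, giving {q3,q6,q7} and {q5}.
Split {q1,q2,q8} by δ(·,a) → {q1,q8} and {q2}.
Split {q1,q8} by δ(·,b) → {q1} and {q8}.
The partition is now stable with 5 blocks: {q3,q6,q7} | {q1} | {q5} | {q2} | {q8}.

5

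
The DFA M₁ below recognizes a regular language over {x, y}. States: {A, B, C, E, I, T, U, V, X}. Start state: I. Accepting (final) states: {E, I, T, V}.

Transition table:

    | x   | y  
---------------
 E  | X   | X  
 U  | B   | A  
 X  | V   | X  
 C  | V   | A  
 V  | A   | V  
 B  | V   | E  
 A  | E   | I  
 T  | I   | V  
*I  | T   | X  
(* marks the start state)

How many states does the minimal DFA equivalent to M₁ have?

6

First remove the unreachable states {B,C,U}; 6 states remain.
P0 = {E,I,T,V} | {A,X}.
On input x, block {E,I,T,V} splits into {E,V} and {I,T}.
On input y, block {E,V} splits into {V} and {E}.
On input x, block {A,X} splits into {X} and {A}.
On input y, block {I,T} splits into {I} and {T}.
No further refinement is possible. Final partition (6 blocks): {V} | {X} | {I} | {E} | {A} | {T}.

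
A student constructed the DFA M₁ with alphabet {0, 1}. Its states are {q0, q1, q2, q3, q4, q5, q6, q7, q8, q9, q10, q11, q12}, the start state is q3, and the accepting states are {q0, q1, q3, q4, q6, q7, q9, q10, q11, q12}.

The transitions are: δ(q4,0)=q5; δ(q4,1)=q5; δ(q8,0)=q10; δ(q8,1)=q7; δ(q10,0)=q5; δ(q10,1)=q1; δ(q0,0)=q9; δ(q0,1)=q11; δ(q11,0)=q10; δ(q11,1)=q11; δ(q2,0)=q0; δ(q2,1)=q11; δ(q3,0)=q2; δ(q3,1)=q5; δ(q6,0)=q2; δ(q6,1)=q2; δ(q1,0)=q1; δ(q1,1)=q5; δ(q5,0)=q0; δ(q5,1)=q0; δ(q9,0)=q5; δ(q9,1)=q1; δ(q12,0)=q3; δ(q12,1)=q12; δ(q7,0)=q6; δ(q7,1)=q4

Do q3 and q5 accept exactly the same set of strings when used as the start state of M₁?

Reachable states from the start: {q0,q1,q2,q3,q5,q9,q10,q11}. Unreachable: {q4,q6,q7,q8,q12} — drop them.
P0 = {q0,q1,q3,q9,q10,q11} | {q2,q5}.
On input 0, block {q0,q1,q3,q9,q10,q11} splits into {q0,q1,q11} and {q3,q9,q10}.
On input 0, block {q0,q1,q11} splits into {q0,q11} and {q1}.
Refine {q3,q9,q10} on symbol 1: members go to different blocks, giving {q9,q10} and {q3}.
No further refinement is possible. Final partition (5 blocks): {q0,q11} | {q2,q5} | {q9,q10} | {q1} | {q3}.
q3 and q5 end up in different blocks, so they are distinguishable. For instance, the string 'ε' is accepted from only q3.

No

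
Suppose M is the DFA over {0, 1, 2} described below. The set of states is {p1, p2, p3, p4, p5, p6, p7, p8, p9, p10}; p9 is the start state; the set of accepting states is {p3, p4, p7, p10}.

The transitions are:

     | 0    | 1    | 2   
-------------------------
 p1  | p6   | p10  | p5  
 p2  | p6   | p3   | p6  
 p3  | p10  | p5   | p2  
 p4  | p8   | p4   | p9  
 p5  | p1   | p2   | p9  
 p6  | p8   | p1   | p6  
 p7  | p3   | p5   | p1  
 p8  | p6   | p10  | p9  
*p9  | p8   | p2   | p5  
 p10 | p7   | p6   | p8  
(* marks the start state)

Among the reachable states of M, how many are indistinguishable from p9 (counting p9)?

3

Reachable states from the start: {p1,p2,p3,p5,p6,p7,p8,p9,p10}. Unreachable: {p4} — drop them.
Start with accepting vs non-accepting: {p3,p7,p10} | {p1,p2,p5,p6,p8,p9}.
Split {p1,p2,p5,p6,p8,p9} by δ(·,1) → {p1,p2,p8} and {p5,p6,p9}.
No further refinement is possible. Final partition (3 blocks): {p3,p7,p10} | {p1,p2,p8} | {p5,p6,p9}.
The equivalence class containing p9 is {p5,p6,p9}, of size 3.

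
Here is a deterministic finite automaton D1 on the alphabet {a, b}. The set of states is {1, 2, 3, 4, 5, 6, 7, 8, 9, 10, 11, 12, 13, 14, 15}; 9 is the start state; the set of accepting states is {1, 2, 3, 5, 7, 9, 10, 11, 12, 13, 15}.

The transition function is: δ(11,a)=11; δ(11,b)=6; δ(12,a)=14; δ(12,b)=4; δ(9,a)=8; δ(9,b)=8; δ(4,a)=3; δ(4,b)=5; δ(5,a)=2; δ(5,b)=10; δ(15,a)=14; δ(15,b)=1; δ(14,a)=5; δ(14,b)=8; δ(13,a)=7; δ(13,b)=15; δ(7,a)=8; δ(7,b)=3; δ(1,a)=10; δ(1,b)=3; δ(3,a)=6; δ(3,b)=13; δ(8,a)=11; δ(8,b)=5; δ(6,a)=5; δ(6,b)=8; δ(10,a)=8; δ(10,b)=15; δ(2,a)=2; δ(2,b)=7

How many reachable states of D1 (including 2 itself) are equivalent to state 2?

2

Reachable states from the start: {1,2,3,5,6,7,8,9,10,11,13,14,15}. Unreachable: {4,12} — drop them.
Initial partition by acceptance: {1,2,3,5,7,9,10,11,13,15} | {6,8,14}.
Refine {1,2,3,5,7,9,10,11,13,15} on symbol a: members go to different blocks, giving {1,2,5,11,13} and {3,7,9,10,15}.
On input a, block {1,2,5,11,13} splits into {2,5,11} and {1,13}.
Split {2,5,11} by δ(·,b) → {2,5} and {11}.
Refine {6,8,14} on symbol a: members go to different blocks, giving {6,14} and {8}.
On input a, block {3,7,9,10,15} splits into {7,9,10} and {3,15}.
On input b, block {7,9,10} splits into {7,10} and {9}.
The partition is now stable with 8 blocks: {2,5} | {6,14} | {7,10} | {1,13} | {11} | {8} | {3,15} | {9}.
State 2 belongs to the block {2,5}, which has 2 states.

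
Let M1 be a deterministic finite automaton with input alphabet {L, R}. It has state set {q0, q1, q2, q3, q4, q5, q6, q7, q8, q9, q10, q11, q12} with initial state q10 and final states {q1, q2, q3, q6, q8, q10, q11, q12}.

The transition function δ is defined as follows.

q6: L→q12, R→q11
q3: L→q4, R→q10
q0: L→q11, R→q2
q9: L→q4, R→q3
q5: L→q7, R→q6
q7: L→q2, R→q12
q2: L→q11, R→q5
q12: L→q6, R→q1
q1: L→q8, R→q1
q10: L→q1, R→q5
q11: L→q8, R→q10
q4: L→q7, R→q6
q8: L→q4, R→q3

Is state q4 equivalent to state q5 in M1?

First remove the unreachable states {q0,q9}; 11 states remain.
P0 = {q1,q2,q3,q6,q8,q10,q11,q12} | {q4,q5,q7}.
Refine {q1,q2,q3,q6,q8,q10,q11,q12} on symbol L: members go to different blocks, giving {q1,q2,q6,q10,q11,q12} and {q3,q8}.
Refine {q1,q2,q6,q10,q11,q12} on symbol L: members go to different blocks, giving {q2,q6,q10,q12} and {q1,q11}.
Split {q2,q6,q10,q12} by δ(·,L) → {q2,q10} and {q6,q12}.
On input L, block {q4,q5,q7} splits into {q4,q5} and {q7}.
Split {q3,q8} by δ(·,R) → {q3} and {q8}.
On input R, block {q1,q11} splits into {q1} and {q11}.
On input L, block {q2,q10} splits into {q2} and {q10}.
On input R, block {q6,q12} splits into {q6} and {q12}.
No further refinement is possible. Final partition (10 blocks): {q2} | {q4,q5} | {q3} | {q1} | {q6} | {q7} | {q8} | {q11} | {q10} | {q12}.
q4 and q5 lie in the same block of the stable partition, so they are equivalent — no string distinguishes them.

Yes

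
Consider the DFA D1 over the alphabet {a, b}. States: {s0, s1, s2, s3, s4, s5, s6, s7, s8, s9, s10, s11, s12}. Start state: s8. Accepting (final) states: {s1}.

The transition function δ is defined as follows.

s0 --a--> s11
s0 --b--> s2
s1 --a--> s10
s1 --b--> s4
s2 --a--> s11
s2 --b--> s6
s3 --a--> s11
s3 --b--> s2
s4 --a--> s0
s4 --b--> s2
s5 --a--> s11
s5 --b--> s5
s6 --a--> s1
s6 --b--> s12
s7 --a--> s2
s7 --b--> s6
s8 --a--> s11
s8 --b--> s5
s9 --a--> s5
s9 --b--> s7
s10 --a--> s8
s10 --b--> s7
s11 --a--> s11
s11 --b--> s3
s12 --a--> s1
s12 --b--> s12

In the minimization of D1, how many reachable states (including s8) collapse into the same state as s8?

Reachable states from the start: {s0,s1,s2,s3,s4,s5,s6,s7,s8,s10,s11,s12}. Unreachable: {s9} — drop them.
P0 = {s1} | {s0,s2,s3,s4,s5,s6,s7,s8,s10,s11,s12}.
Split {s0,s2,s3,s4,s5,s6,s7,s8,s10,s11,s12} by δ(·,a) → {s0,s2,s3,s4,s5,s7,s8,s10,s11} and {s6,s12}.
On input b, block {s0,s2,s3,s4,s5,s7,s8,s10,s11} splits into {s0,s3,s4,s5,s8,s10,s11} and {s2,s7}.
On input b, block {s0,s3,s4,s5,s8,s10,s11} splits into {s0,s3,s4,s10} and {s5,s8,s11}.
Split {s0,s3,s4,s10} by δ(·,a) → {s0,s3,s10} and {s4}.
Refine {s2,s7} on symbol a: members go to different blocks, giving {s2} and {s7}.
Refine {s0,s3,s10} on symbol b: members go to different blocks, giving {s0,s3} and {s10}.
Refine {s5,s8,s11} on symbol b: members go to different blocks, giving {s5,s8} and {s11}.
No further refinement is possible. Final partition (9 blocks): {s1} | {s0,s3} | {s6,s12} | {s2} | {s5,s8} | {s4} | {s7} | {s10} | {s11}.
State s8 belongs to the block {s5,s8}, which has 2 states.

2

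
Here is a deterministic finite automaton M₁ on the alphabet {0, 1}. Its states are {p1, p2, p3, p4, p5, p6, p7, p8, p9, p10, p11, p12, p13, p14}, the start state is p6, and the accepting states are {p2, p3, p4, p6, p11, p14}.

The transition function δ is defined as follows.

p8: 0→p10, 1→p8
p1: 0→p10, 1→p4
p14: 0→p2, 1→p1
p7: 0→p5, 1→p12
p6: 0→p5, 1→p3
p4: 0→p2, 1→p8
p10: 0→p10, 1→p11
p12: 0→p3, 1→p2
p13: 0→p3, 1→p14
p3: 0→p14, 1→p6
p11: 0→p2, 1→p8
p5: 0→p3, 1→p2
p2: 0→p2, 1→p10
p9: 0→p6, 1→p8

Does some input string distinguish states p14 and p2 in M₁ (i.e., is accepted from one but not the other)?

No

States {p7,p9,p12,p13} cannot be reached from the start state, so discard them.
P0 = {p2,p3,p4,p6,p11,p14} | {p1,p5,p8,p10}.
Refine {p2,p3,p4,p6,p11,p14} on symbol 0: members go to different blocks, giving {p2,p3,p4,p11,p14} and {p6}.
Split {p2,p3,p4,p11,p14} by δ(·,1) → {p2,p4,p11,p14} and {p3}.
Split {p1,p5,p8,p10} by δ(·,0) → {p1,p8,p10} and {p5}.
Refine {p1,p8,p10} on symbol 1: members go to different blocks, giving {p1,p10} and {p8}.
On input 1, block {p2,p4,p11,p14} splits into {p2,p14} and {p4,p11}.
No further refinement is possible. Final partition (7 blocks): {p2,p14} | {p1,p10} | {p6} | {p3} | {p5} | {p8} | {p4,p11}.
p14 and p2 lie in the same block of the stable partition, so they are equivalent — no string distinguishes them.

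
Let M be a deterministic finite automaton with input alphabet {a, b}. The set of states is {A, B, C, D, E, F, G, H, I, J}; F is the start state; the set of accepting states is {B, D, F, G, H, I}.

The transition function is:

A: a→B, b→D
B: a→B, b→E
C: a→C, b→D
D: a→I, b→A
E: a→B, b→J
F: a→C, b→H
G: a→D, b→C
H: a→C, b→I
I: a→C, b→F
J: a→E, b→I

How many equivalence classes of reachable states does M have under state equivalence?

States {G} cannot be reached from the start state, so discard them.
Initial partition by acceptance: {B,D,F,H,I} | {A,C,E,J}.
On input a, block {B,D,F,H,I} splits into {F,H,I} and {B,D}.
On input a, block {A,C,E,J} splits into {A,E} and {C,J}.
On input b, block {A,E} splits into {A} and {E}.
Refine {B,D} on symbol a: members go to different blocks, giving {B} and {D}.
On input a, block {C,J} splits into {C} and {J}.
No further refinement is possible. Final partition (7 blocks): {F,H,I} | {A} | {B} | {C} | {E} | {D} | {J}.

7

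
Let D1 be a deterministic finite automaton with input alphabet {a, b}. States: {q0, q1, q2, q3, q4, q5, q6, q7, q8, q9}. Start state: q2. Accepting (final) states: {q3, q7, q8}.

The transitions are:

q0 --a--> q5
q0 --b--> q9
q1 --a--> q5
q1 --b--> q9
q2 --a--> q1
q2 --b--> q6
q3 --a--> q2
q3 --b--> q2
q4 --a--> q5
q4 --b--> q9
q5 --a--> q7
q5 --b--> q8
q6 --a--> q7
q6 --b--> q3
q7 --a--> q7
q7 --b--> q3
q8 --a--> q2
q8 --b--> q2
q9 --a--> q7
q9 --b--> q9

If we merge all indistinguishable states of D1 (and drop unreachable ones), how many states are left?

6

States {q0,q4} cannot be reached from the start state, so discard them.
Start with accepting vs non-accepting: {q3,q7,q8} | {q1,q2,q5,q6,q9}.
Split {q3,q7,q8} by δ(·,a) → {q3,q8} and {q7}.
Split {q1,q2,q5,q6,q9} by δ(·,a) → {q5,q6,q9} and {q1,q2}.
On input b, block {q5,q6,q9} splits into {q5,q6} and {q9}.
On input a, block {q1,q2} splits into {q1} and {q2}.
The partition is now stable with 6 blocks: {q3,q8} | {q5,q6} | {q7} | {q1} | {q9} | {q2}.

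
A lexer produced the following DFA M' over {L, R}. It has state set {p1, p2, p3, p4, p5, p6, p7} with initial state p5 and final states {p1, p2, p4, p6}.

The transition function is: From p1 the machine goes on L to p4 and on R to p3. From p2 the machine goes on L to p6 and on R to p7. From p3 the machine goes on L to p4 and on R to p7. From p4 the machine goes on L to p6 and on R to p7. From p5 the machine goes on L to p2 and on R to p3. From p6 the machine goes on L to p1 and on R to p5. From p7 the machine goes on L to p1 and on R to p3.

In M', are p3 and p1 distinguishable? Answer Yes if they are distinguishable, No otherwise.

Every state is reachable, so we keep all 7.
P0 = {p1,p2,p4,p6} | {p3,p5,p7}.
No further refinement is possible. Final partition (2 blocks): {p1,p2,p4,p6} | {p3,p5,p7}.
p3 and p1 end up in different blocks, so they are distinguishable. For instance, the string 'ε' is accepted from only p1.

Yes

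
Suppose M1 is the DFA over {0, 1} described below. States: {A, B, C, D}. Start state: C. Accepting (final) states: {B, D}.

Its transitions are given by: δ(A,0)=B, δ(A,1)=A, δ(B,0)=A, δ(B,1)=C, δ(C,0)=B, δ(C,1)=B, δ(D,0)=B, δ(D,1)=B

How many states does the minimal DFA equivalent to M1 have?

States {D} cannot be reached from the start state, so discard them.
Initial partition by acceptance: {B} | {A,C}.
Split {A,C} by δ(·,1) → {A} and {C}.
The partition is now stable with 3 blocks: {B} | {A} | {C}.

3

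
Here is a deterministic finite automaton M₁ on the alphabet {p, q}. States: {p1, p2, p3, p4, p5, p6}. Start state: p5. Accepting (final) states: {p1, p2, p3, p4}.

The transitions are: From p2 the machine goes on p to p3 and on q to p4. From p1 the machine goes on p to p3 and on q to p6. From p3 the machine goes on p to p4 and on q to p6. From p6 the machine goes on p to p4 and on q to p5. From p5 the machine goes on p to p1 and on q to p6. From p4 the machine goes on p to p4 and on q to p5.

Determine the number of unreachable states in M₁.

BFS from p5 reaches {p1, p3, p4, p5, p6}; the 1 state(s) p2 are never visited.

1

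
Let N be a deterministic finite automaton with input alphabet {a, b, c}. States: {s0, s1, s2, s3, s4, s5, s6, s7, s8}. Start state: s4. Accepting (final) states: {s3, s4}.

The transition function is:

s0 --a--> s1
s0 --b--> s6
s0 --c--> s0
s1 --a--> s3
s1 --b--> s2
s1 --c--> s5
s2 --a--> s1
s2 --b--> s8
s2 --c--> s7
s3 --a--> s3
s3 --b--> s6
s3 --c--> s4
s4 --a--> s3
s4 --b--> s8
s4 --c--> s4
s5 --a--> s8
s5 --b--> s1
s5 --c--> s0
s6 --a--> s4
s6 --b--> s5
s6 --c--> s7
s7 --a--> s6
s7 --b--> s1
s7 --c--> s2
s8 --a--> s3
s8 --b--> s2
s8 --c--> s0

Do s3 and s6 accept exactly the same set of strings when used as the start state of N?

Every state is reachable, so we keep all 9.
P0 = {s3,s4} | {s0,s1,s2,s5,s6,s7,s8}.
Refine {s0,s1,s2,s5,s6,s7,s8} on symbol a: members go to different blocks, giving {s0,s2,s5,s7} and {s1,s6,s8}.
The partition is now stable with 3 blocks: {s3,s4} | {s0,s2,s5,s7} | {s1,s6,s8}.
s3 and s6 end up in different blocks, so they are distinguishable. For instance, the string 'ε' is accepted from only s3.

No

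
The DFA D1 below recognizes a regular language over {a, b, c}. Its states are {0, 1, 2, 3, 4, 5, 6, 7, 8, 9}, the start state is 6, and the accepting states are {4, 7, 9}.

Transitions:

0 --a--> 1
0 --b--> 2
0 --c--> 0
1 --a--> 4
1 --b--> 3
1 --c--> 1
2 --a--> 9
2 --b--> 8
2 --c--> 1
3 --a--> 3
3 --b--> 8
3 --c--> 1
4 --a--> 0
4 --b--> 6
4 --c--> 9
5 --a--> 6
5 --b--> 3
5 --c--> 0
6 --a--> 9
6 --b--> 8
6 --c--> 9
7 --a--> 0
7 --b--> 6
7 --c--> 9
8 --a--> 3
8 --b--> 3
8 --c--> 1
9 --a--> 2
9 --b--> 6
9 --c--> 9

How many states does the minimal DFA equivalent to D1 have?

States {5,7} cannot be reached from the start state, so discard them.
P0 = {4,9} | {0,1,2,3,6,8}.
Split {0,1,2,3,6,8} by δ(·,a) → {0,3,8} and {1,2,6}.
On input a, block {4,9} splits into {4} and {9}.
Refine {0,3,8} on symbol a: members go to different blocks, giving {3,8} and {0}.
On input a, block {1,2,6} splits into {2,6} and {1}.
Refine {2,6} on symbol c: members go to different blocks, giving {2} and {6}.
No further refinement is possible. Final partition (7 blocks): {4} | {3,8} | {2} | {9} | {0} | {1} | {6}.

7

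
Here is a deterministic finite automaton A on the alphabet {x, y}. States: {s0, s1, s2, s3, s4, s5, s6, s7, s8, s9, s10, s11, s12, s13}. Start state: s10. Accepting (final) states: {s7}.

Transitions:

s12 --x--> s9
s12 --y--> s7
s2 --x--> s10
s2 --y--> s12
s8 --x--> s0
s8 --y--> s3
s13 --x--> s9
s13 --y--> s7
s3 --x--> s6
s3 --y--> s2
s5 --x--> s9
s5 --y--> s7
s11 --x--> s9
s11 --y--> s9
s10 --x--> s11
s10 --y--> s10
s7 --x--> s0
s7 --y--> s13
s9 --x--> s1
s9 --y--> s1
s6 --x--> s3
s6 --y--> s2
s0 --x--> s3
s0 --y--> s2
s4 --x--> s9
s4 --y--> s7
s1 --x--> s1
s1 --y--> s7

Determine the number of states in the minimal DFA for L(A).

8

Reachable states from the start: {s0,s1,s2,s3,s6,s7,s9,s10,s11,s12,s13}. Unreachable: {s4,s5,s8} — drop them.
Start with accepting vs non-accepting: {s7} | {s0,s1,s2,s3,s6,s9,s10,s11,s12,s13}.
On input y, block {s0,s1,s2,s3,s6,s9,s10,s11,s12,s13} splits into {s0,s2,s3,s6,s9,s10,s11} and {s1,s12,s13}.
Refine {s0,s2,s3,s6,s9,s10,s11} on symbol x: members go to different blocks, giving {s0,s2,s3,s6,s10,s11} and {s9}.
Split {s0,s2,s3,s6,s10,s11} by δ(·,x) → {s0,s2,s3,s6,s10} and {s11}.
On input x, block {s0,s2,s3,s6,s10} splits into {s0,s2,s3,s6} and {s10}.
On input x, block {s0,s2,s3,s6} splits into {s0,s3,s6} and {s2}.
Split {s1,s12,s13} by δ(·,x) → {s12,s13} and {s1}.
Stable partition: {s7} | {s0,s3,s6} | {s12,s13} | {s9} | {s11} | {s10} | {s2} | {s1} — 8 equivalence classes.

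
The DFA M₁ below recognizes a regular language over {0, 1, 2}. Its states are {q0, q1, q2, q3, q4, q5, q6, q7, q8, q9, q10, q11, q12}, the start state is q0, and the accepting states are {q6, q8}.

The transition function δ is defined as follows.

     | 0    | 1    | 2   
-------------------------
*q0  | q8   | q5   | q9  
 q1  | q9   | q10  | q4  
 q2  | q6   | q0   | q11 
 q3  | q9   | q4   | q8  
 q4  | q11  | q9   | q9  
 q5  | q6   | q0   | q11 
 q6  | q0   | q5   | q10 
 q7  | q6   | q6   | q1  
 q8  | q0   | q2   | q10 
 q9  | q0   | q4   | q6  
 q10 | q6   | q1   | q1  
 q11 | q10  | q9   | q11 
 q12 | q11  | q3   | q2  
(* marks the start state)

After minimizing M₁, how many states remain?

States {q3,q7,q12} cannot be reached from the start state, so discard them.
P0 = {q6,q8} | {q0,q1,q2,q4,q5,q9,q10,q11}.
Refine {q0,q1,q2,q4,q5,q9,q10,q11} on symbol 0: members go to different blocks, giving {q0,q2,q5,q10} and {q1,q4,q9,q11}.
Refine {q0,q2,q5,q10} on symbol 1: members go to different blocks, giving {q0,q2,q5} and {q10}.
Refine {q1,q4,q9,q11} on symbol 0: members go to different blocks, giving {q1,q4} and {q9} and {q11}.
Refine {q0,q2,q5} on symbol 2: members go to different blocks, giving {q2,q5} and {q0}.
Split {q1,q4} by δ(·,0) → {q1} and {q4}.
The partition is now stable with 8 blocks: {q6,q8} | {q2,q5} | {q1} | {q10} | {q9} | {q11} | {q0} | {q4}.

8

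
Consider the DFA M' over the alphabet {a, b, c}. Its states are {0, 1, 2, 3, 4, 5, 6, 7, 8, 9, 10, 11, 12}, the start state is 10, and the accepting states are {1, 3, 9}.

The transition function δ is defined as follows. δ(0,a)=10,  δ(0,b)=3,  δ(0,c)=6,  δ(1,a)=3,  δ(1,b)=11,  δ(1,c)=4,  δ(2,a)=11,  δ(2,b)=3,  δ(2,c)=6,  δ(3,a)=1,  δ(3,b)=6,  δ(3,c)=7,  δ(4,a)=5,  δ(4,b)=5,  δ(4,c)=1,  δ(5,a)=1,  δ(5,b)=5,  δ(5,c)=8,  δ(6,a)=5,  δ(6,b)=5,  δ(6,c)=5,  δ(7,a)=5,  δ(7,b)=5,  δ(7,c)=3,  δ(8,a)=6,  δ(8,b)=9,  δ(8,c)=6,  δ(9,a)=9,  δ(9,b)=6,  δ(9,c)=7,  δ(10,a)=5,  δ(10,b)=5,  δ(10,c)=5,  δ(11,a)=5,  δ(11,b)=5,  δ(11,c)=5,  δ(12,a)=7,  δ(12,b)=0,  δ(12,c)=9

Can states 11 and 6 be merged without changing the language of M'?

Yes

States {0,2,12} cannot be reached from the start state, so discard them.
Initial partition by acceptance: {1,3,9} | {4,5,6,7,8,10,11}.
Split {4,5,6,7,8,10,11} by δ(·,a) → {4,6,7,8,10,11} and {5}.
Split {4,6,7,8,10,11} by δ(·,a) → {4,6,7,10,11} and {8}.
On input c, block {4,6,7,10,11} splits into {6,10,11} and {4,7}.
Stable partition: {1,3,9} | {6,10,11} | {5} | {8} | {4,7} — 5 equivalence classes.
11 and 6 lie in the same block of the stable partition, so they are equivalent — no string distinguishes them.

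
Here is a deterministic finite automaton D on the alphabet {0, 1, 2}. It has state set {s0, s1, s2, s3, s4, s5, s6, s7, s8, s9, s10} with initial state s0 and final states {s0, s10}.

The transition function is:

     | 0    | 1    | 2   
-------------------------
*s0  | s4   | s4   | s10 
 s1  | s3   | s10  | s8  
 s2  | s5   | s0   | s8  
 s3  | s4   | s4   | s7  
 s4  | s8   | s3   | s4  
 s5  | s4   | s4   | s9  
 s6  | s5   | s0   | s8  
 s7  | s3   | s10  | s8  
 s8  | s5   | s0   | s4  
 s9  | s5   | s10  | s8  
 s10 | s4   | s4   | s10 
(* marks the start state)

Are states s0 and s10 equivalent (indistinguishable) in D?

First remove the unreachable states {s1,s2,s6}; 8 states remain.
Initial partition by acceptance: {s0,s10} | {s3,s4,s5,s7,s8,s9}.
On input 1, block {s3,s4,s5,s7,s8,s9} splits into {s3,s4,s5} and {s7,s8,s9}.
On input 0, block {s3,s4,s5} splits into {s3,s5} and {s4}.
Split {s7,s8,s9} by δ(·,2) → {s7,s9} and {s8}.
No further refinement is possible. Final partition (5 blocks): {s0,s10} | {s3,s5} | {s7,s9} | {s4} | {s8}.
s0 and s10 lie in the same block of the stable partition, so they are equivalent — no string distinguishes them.

Yes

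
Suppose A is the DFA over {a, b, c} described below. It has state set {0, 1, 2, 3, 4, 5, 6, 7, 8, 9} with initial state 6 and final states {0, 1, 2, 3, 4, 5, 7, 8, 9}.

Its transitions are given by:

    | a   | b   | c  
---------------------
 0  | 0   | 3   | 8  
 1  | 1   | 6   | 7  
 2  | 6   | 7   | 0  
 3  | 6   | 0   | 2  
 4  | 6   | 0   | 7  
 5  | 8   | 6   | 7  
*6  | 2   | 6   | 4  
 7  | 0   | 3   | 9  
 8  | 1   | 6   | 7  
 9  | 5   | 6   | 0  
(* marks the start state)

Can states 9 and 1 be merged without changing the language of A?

P0 = {0,1,2,3,4,5,7,8,9} | {6}.
Refine {0,1,2,3,4,5,7,8,9} on symbol a: members go to different blocks, giving {0,1,5,7,8,9} and {2,3,4}.
Refine {0,1,5,7,8,9} on symbol b: members go to different blocks, giving {1,5,8,9} and {0,7}.
On input c, block {2,3,4} splits into {2,4} and {3}.
Stable partition: {1,5,8,9} | {6} | {2,4} | {0,7} | {3} — 5 equivalence classes.
9 and 1 lie in the same block of the stable partition, so they are equivalent — no string distinguishes them.

Yes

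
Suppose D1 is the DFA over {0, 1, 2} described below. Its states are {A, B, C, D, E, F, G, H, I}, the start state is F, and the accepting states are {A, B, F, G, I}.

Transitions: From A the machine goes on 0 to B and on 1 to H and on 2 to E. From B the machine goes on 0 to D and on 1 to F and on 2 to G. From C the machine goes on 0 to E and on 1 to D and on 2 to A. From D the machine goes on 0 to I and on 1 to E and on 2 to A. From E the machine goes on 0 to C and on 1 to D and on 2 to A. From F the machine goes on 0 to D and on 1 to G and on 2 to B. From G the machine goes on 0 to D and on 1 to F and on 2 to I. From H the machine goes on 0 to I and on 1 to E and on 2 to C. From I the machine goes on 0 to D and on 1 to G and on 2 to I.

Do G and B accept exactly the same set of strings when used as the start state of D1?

Every state is reachable, so we keep all 9.
Initial partition by acceptance: {A,B,F,G,I} | {C,D,E,H}.
On input 0, block {A,B,F,G,I} splits into {B,F,G,I} and {A}.
Split {C,D,E,H} by δ(·,0) → {C,E} and {D,H}.
Split {D,H} by δ(·,2) → {D} and {H}.
The partition is now stable with 5 blocks: {B,F,G,I} | {C,E} | {A} | {D} | {H}.
G and B lie in the same block of the stable partition, so they are equivalent — no string distinguishes them.

Yes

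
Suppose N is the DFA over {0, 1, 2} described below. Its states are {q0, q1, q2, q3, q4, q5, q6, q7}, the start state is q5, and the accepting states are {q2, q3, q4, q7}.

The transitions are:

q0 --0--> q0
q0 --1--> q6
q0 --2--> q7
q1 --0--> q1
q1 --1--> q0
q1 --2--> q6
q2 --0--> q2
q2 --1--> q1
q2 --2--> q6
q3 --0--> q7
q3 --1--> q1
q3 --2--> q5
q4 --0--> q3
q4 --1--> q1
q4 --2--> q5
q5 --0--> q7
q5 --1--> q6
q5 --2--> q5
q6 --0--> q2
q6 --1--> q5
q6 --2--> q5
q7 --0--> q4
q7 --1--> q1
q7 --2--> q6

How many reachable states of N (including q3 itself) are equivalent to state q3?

All states are reachable from the start state.
P0 = {q2,q3,q4,q7} | {q0,q1,q5,q6}.
Refine {q0,q1,q5,q6} on symbol 0: members go to different blocks, giving {q0,q1} and {q5,q6}.
On input 1, block {q0,q1} splits into {q0} and {q1}.
Stable partition: {q2,q3,q4,q7} | {q0} | {q5,q6} | {q1} — 4 equivalence classes.
The equivalence class containing q3 is {q2,q3,q4,q7}, of size 4.

4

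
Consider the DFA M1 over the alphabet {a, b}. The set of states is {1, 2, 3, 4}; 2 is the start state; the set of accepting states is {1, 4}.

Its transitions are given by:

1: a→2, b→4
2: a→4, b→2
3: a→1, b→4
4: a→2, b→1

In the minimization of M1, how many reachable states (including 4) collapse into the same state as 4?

2

First remove the unreachable states {3}; 3 states remain.
Start with accepting vs non-accepting: {1,4} | {2}.
The partition is now stable with 2 blocks: {1,4} | {2}.
The equivalence class containing 4 is {1,4}, of size 2.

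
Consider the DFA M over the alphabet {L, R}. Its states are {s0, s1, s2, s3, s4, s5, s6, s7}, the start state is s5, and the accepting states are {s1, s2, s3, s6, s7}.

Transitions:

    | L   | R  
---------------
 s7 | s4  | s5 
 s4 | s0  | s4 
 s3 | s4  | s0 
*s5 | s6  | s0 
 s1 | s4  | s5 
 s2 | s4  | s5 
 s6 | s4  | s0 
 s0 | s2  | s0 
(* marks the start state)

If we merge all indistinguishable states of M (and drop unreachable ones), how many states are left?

First remove the unreachable states {s1,s3,s7}; 5 states remain.
P0 = {s2,s6} | {s0,s4,s5}.
On input L, block {s0,s4,s5} splits into {s0,s5} and {s4}.
No further refinement is possible. Final partition (3 blocks): {s2,s6} | {s0,s5} | {s4}.

3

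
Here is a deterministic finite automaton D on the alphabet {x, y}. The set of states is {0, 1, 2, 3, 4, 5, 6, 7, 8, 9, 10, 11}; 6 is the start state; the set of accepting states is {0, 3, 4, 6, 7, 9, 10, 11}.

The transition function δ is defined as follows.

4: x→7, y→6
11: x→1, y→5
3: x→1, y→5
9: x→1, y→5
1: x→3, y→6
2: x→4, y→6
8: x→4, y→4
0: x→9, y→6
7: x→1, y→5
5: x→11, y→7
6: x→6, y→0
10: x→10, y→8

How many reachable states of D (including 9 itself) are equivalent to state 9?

4

States {2,4,8,10} cannot be reached from the start state, so discard them.
P0 = {0,3,6,7,9,11} | {1,5}.
Refine {0,3,6,7,9,11} on symbol x: members go to different blocks, giving {3,7,9,11} and {0,6}.
Split {1,5} by δ(·,y) → {1} and {5}.
Refine {0,6} on symbol x: members go to different blocks, giving {0} and {6}.
Stable partition: {3,7,9,11} | {1} | {0} | {5} | {6} — 5 equivalence classes.
State 9 belongs to the block {3,7,9,11}, which has 4 states.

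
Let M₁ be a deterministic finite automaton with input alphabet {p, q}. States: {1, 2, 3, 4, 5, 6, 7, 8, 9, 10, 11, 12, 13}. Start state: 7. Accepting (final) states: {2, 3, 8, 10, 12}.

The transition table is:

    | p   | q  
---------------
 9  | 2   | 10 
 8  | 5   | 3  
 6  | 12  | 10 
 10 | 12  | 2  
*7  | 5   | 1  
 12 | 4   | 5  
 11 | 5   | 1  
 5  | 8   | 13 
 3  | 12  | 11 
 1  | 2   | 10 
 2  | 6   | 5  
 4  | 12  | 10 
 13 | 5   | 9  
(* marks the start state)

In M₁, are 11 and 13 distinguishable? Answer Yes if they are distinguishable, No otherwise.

All states are reachable from the start state.
Start with accepting vs non-accepting: {2,3,8,10,12} | {1,4,5,6,7,9,11,13}.
On input p, block {2,3,8,10,12} splits into {2,8,12} and {3,10}.
On input q, block {2,8,12} splits into {2,12} and {8}.
On input p, block {1,4,5,6,7,9,11,13} splits into {1,4,6,9} and {7,11,13} and {5}.
On input q, block {3,10} splits into {3} and {10}.
The partition is now stable with 7 blocks: {2,12} | {1,4,6,9} | {3} | {8} | {7,11,13} | {5} | {10}.
11 and 13 lie in the same block of the stable partition, so they are equivalent — no string distinguishes them.

No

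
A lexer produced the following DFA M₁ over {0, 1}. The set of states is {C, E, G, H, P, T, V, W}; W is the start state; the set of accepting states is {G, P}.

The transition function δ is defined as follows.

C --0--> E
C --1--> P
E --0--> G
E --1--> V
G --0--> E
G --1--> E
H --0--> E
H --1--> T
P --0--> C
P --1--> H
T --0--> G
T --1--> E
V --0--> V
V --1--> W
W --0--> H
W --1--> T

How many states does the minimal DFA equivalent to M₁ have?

States {C,P} cannot be reached from the start state, so discard them.
Initial partition by acceptance: {G} | {E,H,T,V,W}.
On input 0, block {E,H,T,V,W} splits into {H,V,W} and {E,T}.
Refine {H,V,W} on symbol 0: members go to different blocks, giving {V,W} and {H}.
On input 0, block {V,W} splits into {V} and {W}.
Split {E,T} by δ(·,1) → {E} and {T}.
No further refinement is possible. Final partition (6 blocks): {G} | {V} | {E} | {H} | {W} | {T}.

6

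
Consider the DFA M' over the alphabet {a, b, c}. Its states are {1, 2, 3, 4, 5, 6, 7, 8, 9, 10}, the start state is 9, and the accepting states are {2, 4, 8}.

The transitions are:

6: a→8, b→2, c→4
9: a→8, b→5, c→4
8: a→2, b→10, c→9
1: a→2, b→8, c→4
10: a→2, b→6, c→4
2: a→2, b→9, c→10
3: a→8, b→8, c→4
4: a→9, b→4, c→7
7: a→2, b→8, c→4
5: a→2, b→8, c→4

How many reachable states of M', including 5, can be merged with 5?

Reachable states from the start: {2,4,5,6,7,8,9,10}. Unreachable: {1,3} — drop them.
P0 = {2,4,8} | {5,6,7,9,10}.
On input a, block {2,4,8} splits into {2,8} and {4}.
Split {5,6,7,9,10} by δ(·,b) → {5,6,7} and {9,10}.
No further refinement is possible. Final partition (4 blocks): {2,8} | {5,6,7} | {4} | {9,10}.
The equivalence class containing 5 is {5,6,7}, of size 3.

3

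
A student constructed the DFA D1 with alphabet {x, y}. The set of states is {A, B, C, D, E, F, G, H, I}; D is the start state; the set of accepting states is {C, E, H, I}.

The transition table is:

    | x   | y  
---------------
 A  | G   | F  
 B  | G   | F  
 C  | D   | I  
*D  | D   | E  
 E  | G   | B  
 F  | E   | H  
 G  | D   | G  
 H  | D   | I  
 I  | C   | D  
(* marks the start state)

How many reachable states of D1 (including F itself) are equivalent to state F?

First remove the unreachable states {A}; 8 states remain.
Initial partition by acceptance: {C,E,H,I} | {B,D,F,G}.
Refine {C,E,H,I} on symbol x: members go to different blocks, giving {C,E,H} and {I}.
Refine {C,E,H} on symbol y: members go to different blocks, giving {C,H} and {E}.
On input x, block {B,D,F,G} splits into {B,D,G} and {F}.
Refine {B,D,G} on symbol y: members go to different blocks, giving {B} and {D} and {G}.
Stable partition: {C,H} | {B} | {I} | {E} | {F} | {D} | {G} — 7 equivalence classes.
The equivalence class containing F is {F}, of size 1.

1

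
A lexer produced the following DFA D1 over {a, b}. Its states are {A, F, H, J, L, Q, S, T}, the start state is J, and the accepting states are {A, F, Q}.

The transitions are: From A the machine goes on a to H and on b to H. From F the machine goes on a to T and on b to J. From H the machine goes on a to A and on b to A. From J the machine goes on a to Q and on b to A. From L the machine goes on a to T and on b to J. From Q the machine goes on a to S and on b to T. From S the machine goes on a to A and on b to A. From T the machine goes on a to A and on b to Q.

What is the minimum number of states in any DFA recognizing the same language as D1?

First remove the unreachable states {F,L}; 6 states remain.
Start with accepting vs non-accepting: {A,Q} | {H,J,S,T}.
The partition is now stable with 2 blocks: {A,Q} | {H,J,S,T}.

2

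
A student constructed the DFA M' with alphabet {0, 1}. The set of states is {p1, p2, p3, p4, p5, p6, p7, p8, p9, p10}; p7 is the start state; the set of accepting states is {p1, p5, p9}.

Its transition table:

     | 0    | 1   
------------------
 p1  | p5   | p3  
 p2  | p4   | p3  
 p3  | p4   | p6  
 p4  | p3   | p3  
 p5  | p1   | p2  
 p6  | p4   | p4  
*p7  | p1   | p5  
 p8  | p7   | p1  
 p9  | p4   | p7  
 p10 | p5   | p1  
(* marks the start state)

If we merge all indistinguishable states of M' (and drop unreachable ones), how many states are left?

States {p8,p9,p10} cannot be reached from the start state, so discard them.
P0 = {p1,p5} | {p2,p3,p4,p6,p7}.
Split {p2,p3,p4,p6,p7} by δ(·,0) → {p2,p3,p4,p6} and {p7}.
Stable partition: {p1,p5} | {p2,p3,p4,p6} | {p7} — 3 equivalence classes.

3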